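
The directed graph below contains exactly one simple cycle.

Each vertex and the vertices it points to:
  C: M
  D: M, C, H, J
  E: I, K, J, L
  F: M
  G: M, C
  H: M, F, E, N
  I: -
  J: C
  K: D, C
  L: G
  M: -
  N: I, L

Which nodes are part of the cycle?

D, E, H, K

DFS with gray/black marking from H:
H gray
  M gray
  M black
  F gray
    F→M: M black — skip
  F black
  E gray
    I gray
    I black
    K gray
      D gray
        D→M: M black — skip
        C gray
          C→M: M black — skip
        C black
        D→H: H is gray → back edge
Back edge closes the cycle H → E → K → D → H; its vertices are {D, E, H, K}.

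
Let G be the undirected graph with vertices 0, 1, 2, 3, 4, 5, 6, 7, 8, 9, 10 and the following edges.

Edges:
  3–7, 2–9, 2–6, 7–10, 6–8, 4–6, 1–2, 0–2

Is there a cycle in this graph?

DFS, tracking each vertex's parent; an edge to a visited non-parent vertex closes a cycle.
Start from 9:
visit 9 (parent –)
  visit 2 (parent 9)
    2–9: parent, skip
    visit 6 (parent 2)
      visit 4 (parent 6)
        4–6: parent, skip
      visit 8 (parent 6)
        8–6: parent, skip
      6–2: parent, skip
    visit 1 (parent 2)
      1–2: parent, skip
    visit 0 (parent 2)
      0–2: parent, skip
visit 3 (parent –)
  visit 7 (parent 3)
    7–3: parent, skip
    visit 10 (parent 7)
      10–7: parent, skip
visit 5 (parent –)
No non-parent visited neighbor found — the graph is a forest.

No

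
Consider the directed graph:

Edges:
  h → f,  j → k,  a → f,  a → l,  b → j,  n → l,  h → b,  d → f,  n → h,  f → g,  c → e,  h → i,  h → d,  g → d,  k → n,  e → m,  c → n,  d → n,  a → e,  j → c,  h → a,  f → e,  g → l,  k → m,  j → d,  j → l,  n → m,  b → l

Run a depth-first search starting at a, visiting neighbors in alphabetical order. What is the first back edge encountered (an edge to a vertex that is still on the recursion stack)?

d→f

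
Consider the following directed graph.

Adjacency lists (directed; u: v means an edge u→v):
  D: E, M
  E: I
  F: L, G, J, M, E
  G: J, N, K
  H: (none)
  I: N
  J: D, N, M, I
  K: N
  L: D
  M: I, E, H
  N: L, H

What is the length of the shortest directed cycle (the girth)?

For each vertex v, BFS finds the shortest path from v back to v.
The shortest such closed walk is L → D → E → I → N → L, length 5.

5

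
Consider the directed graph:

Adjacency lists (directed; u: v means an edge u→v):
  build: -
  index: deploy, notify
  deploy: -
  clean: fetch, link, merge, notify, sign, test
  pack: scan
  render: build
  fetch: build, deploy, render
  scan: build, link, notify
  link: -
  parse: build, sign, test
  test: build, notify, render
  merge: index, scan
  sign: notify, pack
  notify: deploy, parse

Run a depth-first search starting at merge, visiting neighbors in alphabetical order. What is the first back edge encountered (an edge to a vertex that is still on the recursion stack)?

sign->notify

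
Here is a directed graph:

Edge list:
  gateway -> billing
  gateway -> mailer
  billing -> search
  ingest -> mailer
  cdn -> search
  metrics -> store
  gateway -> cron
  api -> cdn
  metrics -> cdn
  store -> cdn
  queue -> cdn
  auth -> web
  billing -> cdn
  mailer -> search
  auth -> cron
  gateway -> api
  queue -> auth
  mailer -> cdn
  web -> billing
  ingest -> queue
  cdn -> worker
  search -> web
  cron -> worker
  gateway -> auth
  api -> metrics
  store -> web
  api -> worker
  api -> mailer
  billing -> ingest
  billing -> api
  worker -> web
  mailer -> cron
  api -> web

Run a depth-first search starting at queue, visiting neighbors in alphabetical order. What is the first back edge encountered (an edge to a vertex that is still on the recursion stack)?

search->web

DFS from queue (visiting neighbors in alphabetical order); mark gray on enter, black on exit:
queue gray
  auth gray
    cron gray
      worker gray
        web gray
          billing gray
            api gray
              cdn gray
                search gray
                  search→web: web is gray → back edge
First back edge: search → web.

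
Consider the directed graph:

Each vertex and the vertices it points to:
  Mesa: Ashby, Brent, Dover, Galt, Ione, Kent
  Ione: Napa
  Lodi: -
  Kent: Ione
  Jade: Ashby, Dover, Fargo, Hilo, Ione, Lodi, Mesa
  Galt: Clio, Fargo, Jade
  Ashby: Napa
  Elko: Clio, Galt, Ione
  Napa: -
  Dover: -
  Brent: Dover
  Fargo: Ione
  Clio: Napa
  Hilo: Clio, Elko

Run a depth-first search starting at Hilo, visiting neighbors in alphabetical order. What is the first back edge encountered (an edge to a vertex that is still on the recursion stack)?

DFS from Hilo (visiting neighbors in alphabetical order); mark gray on enter, black on exit:
Hilo gray
  Clio gray
    Napa gray
    Napa black
  Clio black
  Elko gray
    Elko→Clio: Clio black — skip
    Galt gray
      Galt→Clio: Clio black — skip
      Fargo gray
        Ione gray
          Ione→Napa: Napa black — skip
        Ione black
      Fargo black
      Jade gray
        Ashby gray
          Ashby→Napa: Napa black — skip
        Ashby black
        Dover gray
        Dover black
        Jade→Fargo: Fargo black — skip
        Jade→Hilo: Hilo is gray → back edge
First back edge: Jade → Hilo.

Jade->Hilo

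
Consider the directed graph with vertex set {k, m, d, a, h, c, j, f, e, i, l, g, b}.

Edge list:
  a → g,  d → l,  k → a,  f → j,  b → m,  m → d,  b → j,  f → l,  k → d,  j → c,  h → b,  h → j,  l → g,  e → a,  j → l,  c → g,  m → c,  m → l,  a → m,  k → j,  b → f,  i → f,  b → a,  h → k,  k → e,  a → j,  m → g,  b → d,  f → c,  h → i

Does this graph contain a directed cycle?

DFS with white/gray/black marking, starting from h:
h gray
  i gray
    f gray
      l gray
        g gray
        g black
      l black
      c gray
        c→g: g black — skip
      c black
      j gray
        j→c: c black — skip
        j→l: l black — skip
      j black
    f black
  i black
  h→j: j black — skip
  k gray
    d gray
      d→l: l black — skip
    d black
    a gray
      m gray
        m→g: g black — skip
        m→l: l black — skip
        m→c: c black — skip
        m→d: d black — skip
      m black
      a→g: g black — skip
      a→j: j black — skip
    a black
    e gray
      e→a: a black — skip
    e black
    k→j: j black — skip
  k black
  b gray
    b→j: j black — skip
    b→m: m black — skip
    b→f: f black — skip
    b→d: d black — skip
    b→a: a black — skip
  b black
h black
Every edge goes to a white or black vertex — no back edge, so the graph is acyclic.

No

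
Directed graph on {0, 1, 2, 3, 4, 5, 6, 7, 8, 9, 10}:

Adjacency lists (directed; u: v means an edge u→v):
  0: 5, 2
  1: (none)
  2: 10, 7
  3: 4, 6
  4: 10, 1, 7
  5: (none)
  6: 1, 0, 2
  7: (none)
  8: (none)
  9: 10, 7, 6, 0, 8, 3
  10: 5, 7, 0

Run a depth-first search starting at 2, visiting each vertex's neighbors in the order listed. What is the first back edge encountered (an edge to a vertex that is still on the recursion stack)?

0->2

DFS from 2 (visiting each vertex's neighbors in the order listed); mark gray on enter, black on exit:
2 gray
  10 gray
    5 gray
    5 black
    7 gray
    7 black
    0 gray
      0→5: 5 black — skip
      0→2: 2 is gray → back edge
First back edge: 0 → 2.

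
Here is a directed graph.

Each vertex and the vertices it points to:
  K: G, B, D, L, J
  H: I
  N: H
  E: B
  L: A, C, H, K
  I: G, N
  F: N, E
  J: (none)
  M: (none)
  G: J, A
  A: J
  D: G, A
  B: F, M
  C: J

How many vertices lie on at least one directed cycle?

8

A vertex is on a directed cycle iff it belongs to a strongly connected component of size ≥ 2 (or has a self-loop).
The vertices on cycles are {B, E, F, H, I, K, L, N} — 8 in total.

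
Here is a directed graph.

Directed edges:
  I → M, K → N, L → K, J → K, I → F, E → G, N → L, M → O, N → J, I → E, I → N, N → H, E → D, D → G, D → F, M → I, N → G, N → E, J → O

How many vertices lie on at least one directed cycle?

A vertex is on a directed cycle iff it belongs to a strongly connected component of size ≥ 2 (or has a self-loop).
The vertices on cycles are {I, J, K, L, M, N} — 6 in total.

6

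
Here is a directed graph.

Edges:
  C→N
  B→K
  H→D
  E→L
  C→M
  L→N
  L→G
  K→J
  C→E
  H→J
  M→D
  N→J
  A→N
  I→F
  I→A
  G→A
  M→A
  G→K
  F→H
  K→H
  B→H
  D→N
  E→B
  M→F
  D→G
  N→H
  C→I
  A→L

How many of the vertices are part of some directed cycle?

7

A vertex is on a directed cycle iff it belongs to a strongly connected component of size ≥ 2 (or has a self-loop).
The vertices on cycles are {A, D, G, H, K, L, N} — 7 in total.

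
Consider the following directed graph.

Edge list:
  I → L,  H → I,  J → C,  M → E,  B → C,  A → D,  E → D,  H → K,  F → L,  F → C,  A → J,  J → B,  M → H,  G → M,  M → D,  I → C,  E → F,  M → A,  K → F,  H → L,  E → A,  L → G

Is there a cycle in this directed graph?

DFS with white/gray/black marking, starting from H:
H gray
  I gray
    L gray
      G gray
        M gray
          M→H: H is gray → back edge
Back edge found, so a cycle exists: H → I → L → G → M → H.

Yes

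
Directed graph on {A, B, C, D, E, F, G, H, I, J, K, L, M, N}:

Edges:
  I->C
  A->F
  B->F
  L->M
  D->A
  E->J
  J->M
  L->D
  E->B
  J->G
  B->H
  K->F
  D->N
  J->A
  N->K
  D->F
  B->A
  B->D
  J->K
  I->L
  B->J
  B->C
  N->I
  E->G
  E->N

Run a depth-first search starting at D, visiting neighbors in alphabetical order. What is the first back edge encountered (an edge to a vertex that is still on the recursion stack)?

DFS from D (visiting neighbors in alphabetical order); mark gray on enter, black on exit:
D gray
  A gray
    F gray
    F black
  A black
  D→F: F black — skip
  N gray
    I gray
      C gray
      C black
      L gray
        L→D: D is gray → back edge
First back edge: L → D.

L->D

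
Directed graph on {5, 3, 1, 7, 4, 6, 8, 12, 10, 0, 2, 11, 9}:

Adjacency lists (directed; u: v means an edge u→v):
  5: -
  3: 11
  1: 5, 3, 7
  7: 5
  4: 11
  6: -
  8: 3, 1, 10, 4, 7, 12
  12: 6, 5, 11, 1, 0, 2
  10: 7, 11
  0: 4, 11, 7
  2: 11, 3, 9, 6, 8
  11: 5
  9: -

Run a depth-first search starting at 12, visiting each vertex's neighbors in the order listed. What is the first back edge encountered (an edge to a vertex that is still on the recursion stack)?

DFS from 12 (visiting each vertex's neighbors in the order listed); mark gray on enter, black on exit:
12 gray
  6 gray
  6 black
  5 gray
  5 black
  11 gray
    11→5: 5 black — skip
  11 black
  1 gray
    1→5: 5 black — skip
    3 gray
      3→11: 11 black — skip
    3 black
    7 gray
      7→5: 5 black — skip
    7 black
  1 black
  0 gray
    4 gray
      4→11: 11 black — skip
    4 black
    0→11: 11 black — skip
    0→7: 7 black — skip
  0 black
  2 gray
    2→11: 11 black — skip
    2→3: 3 black — skip
    9 gray
    9 black
    2→6: 6 black — skip
    8 gray
      8→3: 3 black — skip
      8→1: 1 black — skip
      10 gray
        10→7: 7 black — skip
        10→11: 11 black — skip
      10 black
      8→4: 4 black — skip
      8→7: 7 black — skip
      8→12: 12 is gray → back edge
First back edge: 8 → 12.

8->12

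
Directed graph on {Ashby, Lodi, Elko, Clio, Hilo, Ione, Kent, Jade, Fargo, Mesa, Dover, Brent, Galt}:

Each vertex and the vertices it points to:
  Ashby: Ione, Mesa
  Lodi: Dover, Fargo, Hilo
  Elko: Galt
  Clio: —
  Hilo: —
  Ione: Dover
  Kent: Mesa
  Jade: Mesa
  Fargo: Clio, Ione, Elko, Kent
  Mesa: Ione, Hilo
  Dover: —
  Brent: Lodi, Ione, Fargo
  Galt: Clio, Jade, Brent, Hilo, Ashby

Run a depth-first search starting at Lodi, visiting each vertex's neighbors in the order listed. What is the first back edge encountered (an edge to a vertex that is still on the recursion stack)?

DFS from Lodi (visiting each vertex's neighbors in the order listed); mark gray on enter, black on exit:
Lodi gray
  Dover gray
  Dover black
  Fargo gray
    Clio gray
    Clio black
    Ione gray
      Ione→Dover: Dover black — skip
    Ione black
    Elko gray
      Galt gray
        Galt→Clio: Clio black — skip
        Jade gray
          Mesa gray
            Mesa→Ione: Ione black — skip
            Hilo gray
            Hilo black
          Mesa black
        Jade black
        Brent gray
          Brent→Lodi: Lodi is gray → back edge
First back edge: Brent → Lodi.

Brent→Lodi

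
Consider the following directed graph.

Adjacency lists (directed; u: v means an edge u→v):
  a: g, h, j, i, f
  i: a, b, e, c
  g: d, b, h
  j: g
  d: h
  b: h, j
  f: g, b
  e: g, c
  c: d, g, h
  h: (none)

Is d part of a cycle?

No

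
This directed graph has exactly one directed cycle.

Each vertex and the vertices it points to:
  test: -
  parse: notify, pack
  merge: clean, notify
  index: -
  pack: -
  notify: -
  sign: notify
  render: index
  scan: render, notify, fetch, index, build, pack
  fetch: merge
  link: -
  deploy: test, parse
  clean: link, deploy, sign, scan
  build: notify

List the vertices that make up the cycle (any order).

DFS with gray/black marking from clean:
clean gray
  link gray
  link black
  deploy gray
    test gray
    test black
    parse gray
      notify gray
      notify black
      pack gray
      pack black
    parse black
  deploy black
  sign gray
    sign→notify: notify black — skip
  sign black
  scan gray
    render gray
      index gray
      index black
    render black
    scan→notify: notify black — skip
    fetch gray
      merge gray
        merge→clean: clean is gray → back edge
Back edge closes the cycle clean → scan → fetch → merge → clean; its vertices are {scan, clean, fetch, merge}.

scan, clean, fetch, merge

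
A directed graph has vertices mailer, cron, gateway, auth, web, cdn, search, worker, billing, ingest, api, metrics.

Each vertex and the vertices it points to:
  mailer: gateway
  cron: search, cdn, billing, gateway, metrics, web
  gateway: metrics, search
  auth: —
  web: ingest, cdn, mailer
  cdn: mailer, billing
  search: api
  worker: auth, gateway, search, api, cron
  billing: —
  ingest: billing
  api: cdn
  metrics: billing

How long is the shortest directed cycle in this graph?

For each vertex v, BFS finds the shortest path from v back to v.
The shortest such closed walk is gateway → search → api → cdn → mailer → gateway, length 5.

5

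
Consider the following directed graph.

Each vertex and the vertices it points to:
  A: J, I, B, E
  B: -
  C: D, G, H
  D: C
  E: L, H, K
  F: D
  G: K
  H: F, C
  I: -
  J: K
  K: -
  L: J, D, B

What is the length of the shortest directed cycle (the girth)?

For each vertex v, BFS finds the shortest path from v back to v.
The shortest such closed walk is H → C → H, length 2.

2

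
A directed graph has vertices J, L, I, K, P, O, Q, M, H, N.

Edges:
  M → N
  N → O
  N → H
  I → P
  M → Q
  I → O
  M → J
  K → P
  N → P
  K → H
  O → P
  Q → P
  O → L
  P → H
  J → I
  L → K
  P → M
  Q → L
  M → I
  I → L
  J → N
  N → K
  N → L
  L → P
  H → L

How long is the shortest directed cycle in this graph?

3

For each vertex v, BFS finds the shortest path from v back to v.
The shortest such closed walk is M → N → P → M, length 3.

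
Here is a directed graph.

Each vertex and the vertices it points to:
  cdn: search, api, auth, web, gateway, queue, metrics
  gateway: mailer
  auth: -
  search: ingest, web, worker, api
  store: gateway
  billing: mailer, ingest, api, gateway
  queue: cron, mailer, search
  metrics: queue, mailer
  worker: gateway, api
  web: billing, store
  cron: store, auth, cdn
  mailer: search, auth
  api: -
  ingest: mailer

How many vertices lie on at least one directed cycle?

A vertex is on a directed cycle iff it belongs to a strongly connected component of size ≥ 2 (or has a self-loop).
The vertices on cycles are {cdn, web, cron, queue, store, ingest, mailer, search, worker, billing, gateway, metrics} — 12 in total.

12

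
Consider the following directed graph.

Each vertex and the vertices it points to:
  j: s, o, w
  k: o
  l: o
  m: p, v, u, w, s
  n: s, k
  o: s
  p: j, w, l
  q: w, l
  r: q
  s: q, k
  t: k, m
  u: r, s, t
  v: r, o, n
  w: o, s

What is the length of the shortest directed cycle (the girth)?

3

For each vertex v, BFS finds the shortest path from v back to v.
The shortest such closed walk is m → u → t → m, length 3.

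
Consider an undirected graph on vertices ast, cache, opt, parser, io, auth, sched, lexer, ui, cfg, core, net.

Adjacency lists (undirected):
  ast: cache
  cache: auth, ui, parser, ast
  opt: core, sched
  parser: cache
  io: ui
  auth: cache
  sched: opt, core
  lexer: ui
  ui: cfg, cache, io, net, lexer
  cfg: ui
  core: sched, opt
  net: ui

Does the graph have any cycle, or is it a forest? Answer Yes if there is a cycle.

DFS, tracking each vertex's parent; an edge to a visited non-parent vertex closes a cycle.
Start from opt:
visit opt (parent –)
  visit core (parent opt)
    visit sched (parent core)
      sched–opt: opt visited and ≠ parent → cycle
Cycle: opt – core – sched – opt.

Yes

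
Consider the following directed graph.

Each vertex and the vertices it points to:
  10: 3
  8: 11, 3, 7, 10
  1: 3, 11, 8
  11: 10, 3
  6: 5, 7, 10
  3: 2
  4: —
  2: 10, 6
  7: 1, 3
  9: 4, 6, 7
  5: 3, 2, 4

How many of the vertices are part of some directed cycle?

A vertex is on a directed cycle iff it belongs to a strongly connected component of size ≥ 2 (or has a self-loop).
The vertices on cycles are {1, 2, 3, 5, 6, 7, 8, 10, 11} — 9 in total.

9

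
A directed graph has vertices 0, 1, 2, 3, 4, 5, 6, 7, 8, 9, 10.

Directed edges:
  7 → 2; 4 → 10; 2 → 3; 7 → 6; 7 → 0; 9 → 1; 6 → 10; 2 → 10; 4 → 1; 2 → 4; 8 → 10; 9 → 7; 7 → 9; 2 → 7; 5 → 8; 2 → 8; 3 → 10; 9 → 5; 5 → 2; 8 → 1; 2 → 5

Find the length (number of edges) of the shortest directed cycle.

2

For each vertex v, BFS finds the shortest path from v back to v.
The shortest such closed walk is 9 → 7 → 9, length 2.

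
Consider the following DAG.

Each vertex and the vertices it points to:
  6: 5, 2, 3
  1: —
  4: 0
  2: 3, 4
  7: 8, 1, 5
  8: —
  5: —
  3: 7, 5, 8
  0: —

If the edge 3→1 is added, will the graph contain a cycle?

No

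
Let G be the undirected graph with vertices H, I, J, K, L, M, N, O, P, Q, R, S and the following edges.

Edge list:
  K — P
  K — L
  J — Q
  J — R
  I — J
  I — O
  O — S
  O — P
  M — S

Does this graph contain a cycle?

No

DFS, tracking each vertex's parent; an edge to a visited non-parent vertex closes a cycle.
Start from H:
visit H (parent –)
visit I (parent –)
  visit J (parent I)
    J–I: parent, skip
    visit R (parent J)
      R–J: parent, skip
    visit Q (parent J)
      Q–J: parent, skip
  visit O (parent I)
    visit P (parent O)
      visit K (parent P)
        visit L (parent K)
          L–K: parent, skip
        K–P: parent, skip
      P–O: parent, skip
    visit S (parent O)
      visit M (parent S)
        M–S: parent, skip
      S–O: parent, skip
    O–I: parent, skip
visit N (parent –)
No non-parent visited neighbor found — the graph is a forest.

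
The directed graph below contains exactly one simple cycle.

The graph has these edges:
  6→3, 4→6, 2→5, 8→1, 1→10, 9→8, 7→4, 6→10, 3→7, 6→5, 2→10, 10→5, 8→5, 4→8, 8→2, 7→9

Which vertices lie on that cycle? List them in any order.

DFS with gray/black marking from 3:
3 gray
  7 gray
    9 gray
      8 gray
        5 gray
        5 black
        1 gray
          10 gray
            10→5: 5 black — skip
          10 black
        1 black
        2 gray
          2→10: 10 black — skip
          2→5: 5 black — skip
        2 black
      8 black
    9 black
    4 gray
      6 gray
        6→10: 10 black — skip
        6→3: 3 is gray → back edge
Back edge closes the cycle 3 → 7 → 4 → 6 → 3; its vertices are {3, 4, 6, 7}.

3, 4, 6, 7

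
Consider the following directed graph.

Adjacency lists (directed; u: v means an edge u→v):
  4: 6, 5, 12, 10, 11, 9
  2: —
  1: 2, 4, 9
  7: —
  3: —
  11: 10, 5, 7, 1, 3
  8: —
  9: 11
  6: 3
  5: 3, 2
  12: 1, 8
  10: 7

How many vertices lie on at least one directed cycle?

A vertex is on a directed cycle iff it belongs to a strongly connected component of size ≥ 2 (or has a self-loop).
The vertices on cycles are {1, 4, 9, 11, 12} — 5 in total.

5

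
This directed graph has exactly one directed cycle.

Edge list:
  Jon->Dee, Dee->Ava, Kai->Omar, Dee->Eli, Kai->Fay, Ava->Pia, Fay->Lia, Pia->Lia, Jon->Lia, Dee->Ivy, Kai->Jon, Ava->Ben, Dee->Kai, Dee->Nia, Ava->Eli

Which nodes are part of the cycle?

DFS with gray/black marking from Dee:
Dee gray
  Nia gray
  Nia black
  Ivy gray
  Ivy black
  Ava gray
    Ben gray
    Ben black
    Eli gray
    Eli black
    Pia gray
      Lia gray
      Lia black
    Pia black
  Ava black
  Kai gray
    Omar gray
    Omar black
    Jon gray
      Jon→Lia: Lia black — skip
      Jon→Dee: Dee is gray → back edge
Back edge closes the cycle Dee → Kai → Jon → Dee; its vertices are {Dee, Jon, Kai}.

Dee, Jon, Kai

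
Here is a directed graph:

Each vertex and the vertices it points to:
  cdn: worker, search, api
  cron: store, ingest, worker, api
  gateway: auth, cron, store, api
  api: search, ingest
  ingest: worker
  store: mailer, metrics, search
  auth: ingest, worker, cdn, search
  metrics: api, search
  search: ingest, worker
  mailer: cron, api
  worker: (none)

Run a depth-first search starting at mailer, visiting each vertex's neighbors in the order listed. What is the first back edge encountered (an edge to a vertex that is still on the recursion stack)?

store->mailer

DFS from mailer (visiting each vertex's neighbors in the order listed); mark gray on enter, black on exit:
mailer gray
  cron gray
    store gray
      store→mailer: mailer is gray → back edge
First back edge: store → mailer.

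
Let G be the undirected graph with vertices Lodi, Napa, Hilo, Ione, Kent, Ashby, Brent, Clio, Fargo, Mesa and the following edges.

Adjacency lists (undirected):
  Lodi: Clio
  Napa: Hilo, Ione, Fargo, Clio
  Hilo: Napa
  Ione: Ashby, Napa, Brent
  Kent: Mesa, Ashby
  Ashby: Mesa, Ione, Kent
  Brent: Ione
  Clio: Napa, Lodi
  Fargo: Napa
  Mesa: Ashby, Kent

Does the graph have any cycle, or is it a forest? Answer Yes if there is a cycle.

Yes

DFS, tracking each vertex's parent; an edge to a visited non-parent vertex closes a cycle.
Start from Lodi:
visit Lodi (parent –)
  visit Clio (parent Lodi)
    visit Napa (parent Clio)
      visit Hilo (parent Napa)
        Hilo–Napa: parent, skip
      visit Ione (parent Napa)
        visit Ashby (parent Ione)
          visit Mesa (parent Ashby)
            Mesa–Ashby: parent, skip
            visit Kent (parent Mesa)
              Kent–Mesa: parent, skip
              Kent–Ashby: Ashby visited and ≠ parent → cycle
Cycle: Ashby – Mesa – Kent – Ashby.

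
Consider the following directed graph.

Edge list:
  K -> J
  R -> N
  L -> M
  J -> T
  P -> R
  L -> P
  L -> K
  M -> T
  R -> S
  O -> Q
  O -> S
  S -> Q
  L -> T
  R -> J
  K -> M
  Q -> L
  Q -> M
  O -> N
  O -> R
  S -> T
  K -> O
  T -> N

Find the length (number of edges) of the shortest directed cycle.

For each vertex v, BFS finds the shortest path from v back to v.
The shortest such closed walk is Q → L → K → O → Q, length 4.

4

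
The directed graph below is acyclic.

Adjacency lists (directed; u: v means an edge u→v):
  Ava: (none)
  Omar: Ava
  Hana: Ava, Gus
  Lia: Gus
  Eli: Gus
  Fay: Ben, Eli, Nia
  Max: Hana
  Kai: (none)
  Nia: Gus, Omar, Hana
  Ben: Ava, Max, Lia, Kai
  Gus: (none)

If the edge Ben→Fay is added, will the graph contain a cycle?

Adding Ben→Fay creates a cycle iff Fay can already reach Ben.
Path from Fay: Fay → Ben.
So Fay → … → Ben → Fay is a cycle.

Yes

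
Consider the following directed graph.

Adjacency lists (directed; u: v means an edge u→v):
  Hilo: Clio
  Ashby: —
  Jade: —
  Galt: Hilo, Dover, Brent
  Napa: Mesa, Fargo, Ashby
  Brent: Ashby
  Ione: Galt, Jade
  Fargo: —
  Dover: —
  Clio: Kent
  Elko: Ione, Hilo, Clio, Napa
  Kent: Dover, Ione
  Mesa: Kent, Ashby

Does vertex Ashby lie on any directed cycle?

Ashby lies on a cycle iff there is a path from Ashby back to itself.
Exploring from Ashby, it never reaches itself; equivalently, its strongly connected component is a singleton.

No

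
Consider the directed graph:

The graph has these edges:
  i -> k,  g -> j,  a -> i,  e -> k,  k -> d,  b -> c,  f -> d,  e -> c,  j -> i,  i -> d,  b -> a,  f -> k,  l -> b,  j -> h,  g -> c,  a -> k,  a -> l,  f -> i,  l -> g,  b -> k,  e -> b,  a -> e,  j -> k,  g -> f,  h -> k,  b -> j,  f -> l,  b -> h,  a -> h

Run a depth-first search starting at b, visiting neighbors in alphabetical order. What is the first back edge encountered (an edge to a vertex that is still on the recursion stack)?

e->b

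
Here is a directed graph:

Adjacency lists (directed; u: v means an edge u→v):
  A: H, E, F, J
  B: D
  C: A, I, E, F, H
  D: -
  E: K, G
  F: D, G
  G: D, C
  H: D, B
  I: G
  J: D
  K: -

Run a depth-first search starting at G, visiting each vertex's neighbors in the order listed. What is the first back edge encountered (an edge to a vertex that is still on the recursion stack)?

E→G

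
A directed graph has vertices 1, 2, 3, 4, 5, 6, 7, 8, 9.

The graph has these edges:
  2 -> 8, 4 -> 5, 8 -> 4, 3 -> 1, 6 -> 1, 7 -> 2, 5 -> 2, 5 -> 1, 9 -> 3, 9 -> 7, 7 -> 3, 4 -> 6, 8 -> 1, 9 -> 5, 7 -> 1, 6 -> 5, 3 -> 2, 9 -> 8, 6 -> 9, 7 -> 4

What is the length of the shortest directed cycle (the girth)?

4

For each vertex v, BFS finds the shortest path from v back to v.
The shortest such closed walk is 4 → 5 → 2 → 8 → 4, length 4.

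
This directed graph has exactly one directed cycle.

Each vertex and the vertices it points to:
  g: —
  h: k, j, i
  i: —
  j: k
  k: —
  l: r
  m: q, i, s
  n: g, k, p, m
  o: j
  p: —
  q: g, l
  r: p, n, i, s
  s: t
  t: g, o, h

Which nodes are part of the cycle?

l, m, n, q, r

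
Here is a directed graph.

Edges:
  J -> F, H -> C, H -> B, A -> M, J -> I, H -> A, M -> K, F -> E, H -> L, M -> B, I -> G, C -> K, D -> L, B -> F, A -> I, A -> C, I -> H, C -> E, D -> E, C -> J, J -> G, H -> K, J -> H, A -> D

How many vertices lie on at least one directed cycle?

5

A vertex is on a directed cycle iff it belongs to a strongly connected component of size ≥ 2 (or has a self-loop).
The vertices on cycles are {A, C, H, I, J} — 5 in total.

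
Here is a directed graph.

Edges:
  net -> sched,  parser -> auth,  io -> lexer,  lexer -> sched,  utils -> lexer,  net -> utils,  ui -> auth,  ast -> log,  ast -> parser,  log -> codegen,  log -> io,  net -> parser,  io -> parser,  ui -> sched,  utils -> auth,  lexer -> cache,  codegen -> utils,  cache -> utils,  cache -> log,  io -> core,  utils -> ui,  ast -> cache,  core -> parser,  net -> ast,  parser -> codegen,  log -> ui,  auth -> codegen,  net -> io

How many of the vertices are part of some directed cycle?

10

A vertex is on a directed cycle iff it belongs to a strongly connected component of size ≥ 2 (or has a self-loop).
The vertices on cycles are {io, ui, log, auth, core, cache, lexer, utils, parser, codegen} — 10 in total.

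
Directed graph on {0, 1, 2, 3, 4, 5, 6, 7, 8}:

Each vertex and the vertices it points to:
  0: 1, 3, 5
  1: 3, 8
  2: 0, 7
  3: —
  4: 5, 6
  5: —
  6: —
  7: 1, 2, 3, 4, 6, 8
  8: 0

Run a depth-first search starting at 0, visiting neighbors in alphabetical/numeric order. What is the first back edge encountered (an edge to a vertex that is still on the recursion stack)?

8→0

DFS from 0 (visiting neighbors in alphabetical/numeric order); mark gray on enter, black on exit:
0 gray
  1 gray
    3 gray
    3 black
    8 gray
      8→0: 0 is gray → back edge
First back edge: 8 → 0.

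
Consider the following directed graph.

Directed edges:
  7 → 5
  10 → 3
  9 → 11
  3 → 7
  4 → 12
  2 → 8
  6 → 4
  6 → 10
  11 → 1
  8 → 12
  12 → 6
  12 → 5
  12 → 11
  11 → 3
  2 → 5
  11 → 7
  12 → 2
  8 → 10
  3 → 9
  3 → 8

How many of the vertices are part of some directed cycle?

9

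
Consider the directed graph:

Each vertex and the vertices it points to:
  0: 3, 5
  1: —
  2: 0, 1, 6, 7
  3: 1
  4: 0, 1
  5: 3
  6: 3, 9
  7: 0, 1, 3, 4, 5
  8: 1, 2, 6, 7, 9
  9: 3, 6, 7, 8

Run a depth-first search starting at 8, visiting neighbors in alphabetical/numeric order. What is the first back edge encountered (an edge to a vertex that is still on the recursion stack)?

9->6

DFS from 8 (visiting neighbors in alphabetical/numeric order); mark gray on enter, black on exit:
8 gray
  1 gray
  1 black
  2 gray
    0 gray
      3 gray
        3→1: 1 black — skip
      3 black
      5 gray
        5→3: 3 black — skip
      5 black
    0 black
    2→1: 1 black — skip
    6 gray
      6→3: 3 black — skip
      9 gray
        9→3: 3 black — skip
        9→6: 6 is gray → back edge
First back edge: 9 → 6.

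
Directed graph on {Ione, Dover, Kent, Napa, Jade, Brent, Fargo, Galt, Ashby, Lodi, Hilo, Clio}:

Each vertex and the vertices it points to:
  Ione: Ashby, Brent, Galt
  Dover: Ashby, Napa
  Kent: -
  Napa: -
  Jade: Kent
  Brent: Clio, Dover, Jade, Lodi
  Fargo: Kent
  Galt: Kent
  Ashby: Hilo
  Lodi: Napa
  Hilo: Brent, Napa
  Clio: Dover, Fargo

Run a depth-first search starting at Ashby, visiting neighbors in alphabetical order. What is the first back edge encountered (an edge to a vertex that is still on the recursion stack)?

DFS from Ashby (visiting neighbors in alphabetical order); mark gray on enter, black on exit:
Ashby gray
  Hilo gray
    Brent gray
      Clio gray
        Dover gray
          Dover→Ashby: Ashby is gray → back edge
First back edge: Dover → Ashby.

Dover->Ashby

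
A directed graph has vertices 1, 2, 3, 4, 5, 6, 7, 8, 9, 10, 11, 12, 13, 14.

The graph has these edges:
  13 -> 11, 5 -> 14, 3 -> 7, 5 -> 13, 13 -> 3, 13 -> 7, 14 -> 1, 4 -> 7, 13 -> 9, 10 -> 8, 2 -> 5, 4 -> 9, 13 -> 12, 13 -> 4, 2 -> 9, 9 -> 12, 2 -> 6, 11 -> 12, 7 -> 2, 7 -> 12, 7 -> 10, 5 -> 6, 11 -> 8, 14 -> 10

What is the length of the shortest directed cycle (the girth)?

For each vertex v, BFS finds the shortest path from v back to v.
The shortest such closed walk is 5 → 13 → 7 → 2 → 5, length 4.

4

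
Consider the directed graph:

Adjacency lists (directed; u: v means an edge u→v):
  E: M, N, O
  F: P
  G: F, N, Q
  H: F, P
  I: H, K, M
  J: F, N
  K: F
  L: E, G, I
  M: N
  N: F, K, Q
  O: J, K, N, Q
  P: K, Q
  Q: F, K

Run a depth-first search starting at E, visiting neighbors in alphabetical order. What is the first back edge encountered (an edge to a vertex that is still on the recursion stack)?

K→F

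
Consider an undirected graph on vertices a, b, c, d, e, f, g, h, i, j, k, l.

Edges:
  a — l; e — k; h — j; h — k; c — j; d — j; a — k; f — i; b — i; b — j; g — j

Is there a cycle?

DFS, tracking each vertex's parent; an edge to a visited non-parent vertex closes a cycle.
Start from k:
visit k (parent –)
  visit e (parent k)
    e–k: parent, skip
  visit a (parent k)
    a–k: parent, skip
    visit l (parent a)
      l–a: parent, skip
  visit h (parent k)
    h–k: parent, skip
    visit j (parent h)
      visit c (parent j)
        c–j: parent, skip
      j–h: parent, skip
      visit g (parent j)
        g–j: parent, skip
      visit b (parent j)
        visit i (parent b)
          visit f (parent i)
            f–i: parent, skip
          i–b: parent, skip
        b–j: parent, skip
      visit d (parent j)
        d–j: parent, skip
No non-parent visited neighbor found — the graph is a forest.

No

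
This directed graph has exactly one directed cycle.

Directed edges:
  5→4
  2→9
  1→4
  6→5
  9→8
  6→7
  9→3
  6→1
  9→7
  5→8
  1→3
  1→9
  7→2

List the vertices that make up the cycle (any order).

DFS with gray/black marking from 7:
7 gray
  2 gray
    9 gray
      3 gray
      3 black
      8 gray
      8 black
      9→7: 7 is gray → back edge
Back edge closes the cycle 7 → 2 → 9 → 7; its vertices are {2, 7, 9}.

2, 7, 9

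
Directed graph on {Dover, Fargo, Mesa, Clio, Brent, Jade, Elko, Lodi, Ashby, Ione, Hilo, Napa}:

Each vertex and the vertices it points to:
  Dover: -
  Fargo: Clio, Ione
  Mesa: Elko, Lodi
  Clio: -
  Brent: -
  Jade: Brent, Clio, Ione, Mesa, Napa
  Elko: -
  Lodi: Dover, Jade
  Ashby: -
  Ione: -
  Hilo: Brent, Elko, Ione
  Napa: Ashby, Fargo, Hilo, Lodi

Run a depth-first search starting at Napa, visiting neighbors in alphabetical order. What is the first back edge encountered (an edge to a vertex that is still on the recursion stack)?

Mesa→Lodi

DFS from Napa (visiting neighbors in alphabetical order); mark gray on enter, black on exit:
Napa gray
  Ashby gray
  Ashby black
  Fargo gray
    Clio gray
    Clio black
    Ione gray
    Ione black
  Fargo black
  Hilo gray
    Brent gray
    Brent black
    Elko gray
    Elko black
    Hilo→Ione: Ione black — skip
  Hilo black
  Lodi gray
    Dover gray
    Dover black
    Jade gray
      Jade→Brent: Brent black — skip
      Jade→Clio: Clio black — skip
      Jade→Ione: Ione black — skip
      Mesa gray
        Mesa→Elko: Elko black — skip
        Mesa→Lodi: Lodi is gray → back edge
First back edge: Mesa → Lodi.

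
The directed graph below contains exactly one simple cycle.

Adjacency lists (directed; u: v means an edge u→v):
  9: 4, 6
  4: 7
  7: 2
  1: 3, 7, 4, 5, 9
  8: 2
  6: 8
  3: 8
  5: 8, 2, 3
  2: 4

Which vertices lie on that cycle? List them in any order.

2, 4, 7

DFS with gray/black marking from 4:
4 gray
  7 gray
    2 gray
      2→4: 4 is gray → back edge
Back edge closes the cycle 4 → 7 → 2 → 4; its vertices are {2, 4, 7}.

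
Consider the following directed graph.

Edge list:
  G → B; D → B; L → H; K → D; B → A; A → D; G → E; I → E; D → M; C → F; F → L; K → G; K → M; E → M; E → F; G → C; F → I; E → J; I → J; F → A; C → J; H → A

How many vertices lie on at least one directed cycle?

6

A vertex is on a directed cycle iff it belongs to a strongly connected component of size ≥ 2 (or has a self-loop).
The vertices on cycles are {A, B, D, E, F, I} — 6 in total.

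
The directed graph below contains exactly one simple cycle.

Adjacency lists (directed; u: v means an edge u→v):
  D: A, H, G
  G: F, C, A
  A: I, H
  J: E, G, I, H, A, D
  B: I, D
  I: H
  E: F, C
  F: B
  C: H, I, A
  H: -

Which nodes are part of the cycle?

B, D, F, G

DFS with gray/black marking from D:
D gray
  A gray
    I gray
      H gray
      H black
    I black
    A→H: H black — skip
  A black
  D→H: H black — skip
  G gray
    F gray
      B gray
        B→I: I black — skip
        B→D: D is gray → back edge
Back edge closes the cycle D → G → F → B → D; its vertices are {B, D, F, G}.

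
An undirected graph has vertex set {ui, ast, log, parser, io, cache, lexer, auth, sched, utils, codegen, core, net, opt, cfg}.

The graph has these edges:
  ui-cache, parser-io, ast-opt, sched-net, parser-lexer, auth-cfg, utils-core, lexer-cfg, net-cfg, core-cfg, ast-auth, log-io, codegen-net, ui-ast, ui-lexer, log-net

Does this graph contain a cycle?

DFS, tracking each vertex's parent; an edge to a visited non-parent vertex closes a cycle.
Start from ui:
visit ui (parent –)
  visit lexer (parent ui)
    visit cfg (parent lexer)
      cfg–lexer: parent, skip
      visit net (parent cfg)
        visit log (parent net)
          log–net: parent, skip
          visit io (parent log)
            io–log: parent, skip
            visit parser (parent io)
              parser–lexer: lexer visited and ≠ parent → cycle
Cycle: lexer – cfg – net – log – io – parser – lexer.

Yes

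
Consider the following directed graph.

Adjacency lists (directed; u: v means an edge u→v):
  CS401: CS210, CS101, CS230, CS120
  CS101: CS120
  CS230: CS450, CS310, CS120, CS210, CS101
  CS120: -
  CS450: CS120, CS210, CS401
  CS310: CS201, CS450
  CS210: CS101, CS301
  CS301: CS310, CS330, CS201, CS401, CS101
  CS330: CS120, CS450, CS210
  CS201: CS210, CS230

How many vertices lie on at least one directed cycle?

8

A vertex is on a directed cycle iff it belongs to a strongly connected component of size ≥ 2 (or has a self-loop).
The vertices on cycles are {CS201, CS210, CS230, CS301, CS310, CS330, CS401, CS450} — 8 in total.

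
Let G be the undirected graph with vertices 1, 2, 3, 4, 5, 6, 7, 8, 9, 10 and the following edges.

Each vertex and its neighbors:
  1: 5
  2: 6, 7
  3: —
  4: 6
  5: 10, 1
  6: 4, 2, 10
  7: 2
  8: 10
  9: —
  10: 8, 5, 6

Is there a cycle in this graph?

No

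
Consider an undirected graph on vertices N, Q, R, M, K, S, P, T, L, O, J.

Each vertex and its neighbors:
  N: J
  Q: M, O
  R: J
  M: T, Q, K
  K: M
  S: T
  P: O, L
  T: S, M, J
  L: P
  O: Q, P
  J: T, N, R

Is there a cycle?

No

DFS, tracking each vertex's parent; an edge to a visited non-parent vertex closes a cycle.
Start from T:
visit T (parent –)
  visit S (parent T)
    S–T: parent, skip
  visit M (parent T)
    M–T: parent, skip
    visit Q (parent M)
      Q–M: parent, skip
      visit O (parent Q)
        O–Q: parent, skip
        visit P (parent O)
          P–O: parent, skip
          visit L (parent P)
            L–P: parent, skip
    visit K (parent M)
      K–M: parent, skip
  visit J (parent T)
    J–T: parent, skip
    visit N (parent J)
      N–J: parent, skip
    visit R (parent J)
      R–J: parent, skip
No non-parent visited neighbor found — the graph is a forest.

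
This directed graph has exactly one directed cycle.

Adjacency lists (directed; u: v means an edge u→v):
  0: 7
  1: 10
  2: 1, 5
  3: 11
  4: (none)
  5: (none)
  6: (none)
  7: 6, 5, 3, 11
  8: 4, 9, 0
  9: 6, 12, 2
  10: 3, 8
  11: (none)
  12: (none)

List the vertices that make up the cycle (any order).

DFS with gray/black marking from 1:
1 gray
  10 gray
    3 gray
      11 gray
      11 black
    3 black
    8 gray
      4 gray
      4 black
      9 gray
        6 gray
        6 black
        12 gray
        12 black
        2 gray
          2→1: 1 is gray → back edge
Back edge closes the cycle 1 → 10 → 8 → 9 → 2 → 1; its vertices are {1, 2, 8, 9, 10}.

1, 2, 8, 9, 10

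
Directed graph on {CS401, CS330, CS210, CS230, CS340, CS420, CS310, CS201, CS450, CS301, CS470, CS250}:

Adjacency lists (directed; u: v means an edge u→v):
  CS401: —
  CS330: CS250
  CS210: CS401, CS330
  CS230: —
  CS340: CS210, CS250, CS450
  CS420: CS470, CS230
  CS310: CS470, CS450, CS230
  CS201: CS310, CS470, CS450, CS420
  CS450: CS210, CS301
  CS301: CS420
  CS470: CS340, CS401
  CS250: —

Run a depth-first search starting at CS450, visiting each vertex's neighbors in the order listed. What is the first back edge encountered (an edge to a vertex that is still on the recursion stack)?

DFS from CS450 (visiting each vertex's neighbors in the order listed); mark gray on enter, black on exit:
CS450 gray
  CS210 gray
    CS401 gray
    CS401 black
    CS330 gray
      CS250 gray
      CS250 black
    CS330 black
  CS210 black
  CS301 gray
    CS420 gray
      CS470 gray
        CS340 gray
          CS340→CS210: CS210 black — skip
          CS340→CS250: CS250 black — skip
          CS340→CS450: CS450 is gray → back edge
First back edge: CS340 → CS450.

CS340->CS450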